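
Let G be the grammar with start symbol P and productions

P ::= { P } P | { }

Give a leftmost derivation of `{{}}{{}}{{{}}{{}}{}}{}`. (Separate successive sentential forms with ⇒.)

P ⇒ {P}P   [P ::= { P } P]
{P}P ⇒ {{}}P   [P ::= { }]
{{}}P ⇒ {{}}{P}P   [P ::= { P } P]
{{}}{P}P ⇒ {{}}{{}}P   [P ::= { }]
{{}}{{}}P ⇒ {{}}{{}}{P}P   [P ::= { P } P]
{{}}{{}}{P}P ⇒ {{}}{{}}{{P}P}P   [P ::= { P } P]
{{}}{{}}{{P}P}P ⇒ {{}}{{}}{{{}}P}P   [P ::= { }]
{{}}{{}}{{{}}P}P ⇒ {{}}{{}}{{{}}{P}P}P   [P ::= { P } P]
{{}}{{}}{{{}}{P}P}P ⇒ {{}}{{}}{{{}}{{}}P}P   [P ::= { }]
{{}}{{}}{{{}}{{}}P}P ⇒ {{}}{{}}{{{}}{{}}{}}P   [P ::= { }]
{{}}{{}}{{{}}{{}}{}}P ⇒ {{}}{{}}{{{}}{{}}{}}{}   [P ::= { }]

P ⇒ {P}P ⇒ {{}}P ⇒ {{}}{P}P ⇒ {{}}{{}}P ⇒ {{}}{{}}{P}P ⇒ {{}}{{}}{{P}P}P ⇒ {{}}{{}}{{{}}P}P ⇒ {{}}{{}}{{{}}{P}P}P ⇒ {{}}{{}}{{{}}{{}}P}P ⇒ {{}}{{}}{{{}}{{}}{}}P ⇒ {{}}{{}}{{{}}{{}}{}}{}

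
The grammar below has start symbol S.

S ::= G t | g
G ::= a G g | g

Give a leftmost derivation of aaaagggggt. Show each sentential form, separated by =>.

S => Gt => aGgt => aaGggt => aaaGgggt => aaaaGggggt => aaaagggggt

S => Gt   [S ::= G t]
Gt => aGgt   [G ::= a G g]
aGgt => aaGggt   [G ::= a G g]
aaGggt => aaaGgggt   [G ::= a G g]
aaaGgggt => aaaaGggggt   [G ::= a G g]
aaaaGggggt => aaaagggggt   [G ::= g]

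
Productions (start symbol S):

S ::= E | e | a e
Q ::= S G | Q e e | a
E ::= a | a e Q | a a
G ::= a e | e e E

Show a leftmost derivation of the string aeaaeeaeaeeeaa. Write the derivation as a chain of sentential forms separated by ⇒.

S ⇒ E ⇒ aeQ ⇒ aeSG ⇒ aeEG ⇒ aeaaG ⇒ aeaaeeE ⇒ aeaaeeaeQ ⇒ aeaaeeaeSG ⇒ aeaaeeaeaeG ⇒ aeaaeeaeaeeeE ⇒ aeaaeeaeaeeeaa

S ⇒ E   [S ::= E]
E ⇒ aeQ   [E ::= a e Q]
aeQ ⇒ aeSG   [Q ::= S G]
aeSG ⇒ aeEG   [S ::= E]
aeEG ⇒ aeaaG   [E ::= a a]
aeaaG ⇒ aeaaeeE   [G ::= e e E]
aeaaeeE ⇒ aeaaeeaeQ   [E ::= a e Q]
aeaaeeaeQ ⇒ aeaaeeaeSG   [Q ::= S G]
aeaaeeaeSG ⇒ aeaaeeaeaeG   [S ::= a e]
aeaaeeaeaeG ⇒ aeaaeeaeaeeeE   [G ::= e e E]
aeaaeeaeaeeeE ⇒ aeaaeeaeaeeeaa   [E ::= a a]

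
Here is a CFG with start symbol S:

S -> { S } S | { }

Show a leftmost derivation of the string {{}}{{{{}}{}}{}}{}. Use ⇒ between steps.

S ⇒ {S}S   [S -> { S } S]
{S}S ⇒ {{}}S   [S -> { }]
{{}}S ⇒ {{}}{S}S   [S -> { S } S]
{{}}{S}S ⇒ {{}}{{S}S}S   [S -> { S } S]
{{}}{{S}S}S ⇒ {{}}{{{S}S}S}S   [S -> { S } S]
{{}}{{{S}S}S}S ⇒ {{}}{{{{}}S}S}S   [S -> { }]
{{}}{{{{}}S}S}S ⇒ {{}}{{{{}}{}}S}S   [S -> { }]
{{}}{{{{}}{}}S}S ⇒ {{}}{{{{}}{}}{}}S   [S -> { }]
{{}}{{{{}}{}}{}}S ⇒ {{}}{{{{}}{}}{}}{}   [S -> { }]

S ⇒ {S}S ⇒ {{}}S ⇒ {{}}{S}S ⇒ {{}}{{S}S}S ⇒ {{}}{{{S}S}S}S ⇒ {{}}{{{{}}S}S}S ⇒ {{}}{{{{}}{}}S}S ⇒ {{}}{{{{}}{}}{}}S ⇒ {{}}{{{{}}{}}{}}{}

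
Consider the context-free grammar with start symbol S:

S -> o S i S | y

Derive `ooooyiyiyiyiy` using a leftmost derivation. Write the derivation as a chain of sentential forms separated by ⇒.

S ⇒ oSiS   [S -> o S i S]
oSiS ⇒ ooSiSiS   [S -> o S i S]
ooSiSiS ⇒ oooSiSiSiS   [S -> o S i S]
oooSiSiSiS ⇒ ooooSiSiSiSiS   [S -> o S i S]
ooooSiSiSiSiS ⇒ ooooyiSiSiSiS   [S -> y]
ooooyiSiSiSiS ⇒ ooooyiyiSiSiS   [S -> y]
ooooyiyiSiSiS ⇒ ooooyiyiyiSiS   [S -> y]
ooooyiyiyiSiS ⇒ ooooyiyiyiyiS   [S -> y]
ooooyiyiyiyiS ⇒ ooooyiyiyiyiy   [S -> y]

S⇒oSiS⇒ooSiSiS⇒oooSiSiSiS⇒ooooSiSiSiSiS⇒ooooyiSiSiSiS⇒ooooyiyiSiSiS⇒ooooyiyiyiSiS⇒ooooyiyiyiyiS⇒ooooyiyiyiyiy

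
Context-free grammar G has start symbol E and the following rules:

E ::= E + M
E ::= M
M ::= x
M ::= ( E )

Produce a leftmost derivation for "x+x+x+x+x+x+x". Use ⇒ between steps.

E ⇒ E+M ⇒ E+M+M ⇒ E+M+M+M ⇒ E+M+M+M+M ⇒ E+M+M+M+M+M ⇒ E+M+M+M+M+M+M ⇒ M+M+M+M+M+M+M ⇒ x+M+M+M+M+M+M ⇒ x+x+M+M+M+M+M ⇒ x+x+x+M+M+M+M ⇒ x+x+x+x+M+M+M ⇒ x+x+x+x+x+M+M ⇒ x+x+x+x+x+x+M ⇒ x+x+x+x+x+x+x

E ⇒ E+M   [E ::= E + M]
E+M ⇒ E+M+M   [E ::= E + M]
E+M+M ⇒ E+M+M+M   [E ::= E + M]
E+M+M+M ⇒ E+M+M+M+M   [E ::= E + M]
E+M+M+M+M ⇒ E+M+M+M+M+M   [E ::= E + M]
E+M+M+M+M+M ⇒ E+M+M+M+M+M+M   [E ::= E + M]
E+M+M+M+M+M+M ⇒ M+M+M+M+M+M+M   [E ::= M]
M+M+M+M+M+M+M ⇒ x+M+M+M+M+M+M   [M ::= x]
x+M+M+M+M+M+M ⇒ x+x+M+M+M+M+M   [M ::= x]
x+x+M+M+M+M+M ⇒ x+x+x+M+M+M+M   [M ::= x]
x+x+x+M+M+M+M ⇒ x+x+x+x+M+M+M   [M ::= x]
x+x+x+x+M+M+M ⇒ x+x+x+x+x+M+M   [M ::= x]
x+x+x+x+x+M+M ⇒ x+x+x+x+x+x+M   [M ::= x]
x+x+x+x+x+x+M ⇒ x+x+x+x+x+x+x   [M ::= x]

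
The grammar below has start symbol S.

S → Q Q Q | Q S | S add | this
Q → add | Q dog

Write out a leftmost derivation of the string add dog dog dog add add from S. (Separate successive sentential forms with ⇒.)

S ⇒ Q Q Q   [S → Q Q Q]
Q Q Q ⇒ Q dog Q Q   [Q → Q dog]
Q dog Q Q ⇒ Q dog dog Q Q   [Q → Q dog]
Q dog dog Q Q ⇒ Q dog dog dog Q Q   [Q → Q dog]
Q dog dog dog Q Q ⇒ add dog dog dog Q Q   [Q → add]
add dog dog dog Q Q ⇒ add dog dog dog add Q   [Q → add]
add dog dog dog add Q ⇒ add dog dog dog add add   [Q → add]

S ⇒ Q Q Q ⇒ Q dog Q Q ⇒ Q dog dog Q Q ⇒ Q dog dog dog Q Q ⇒ add dog dog dog Q Q ⇒ add dog dog dog add Q ⇒ add dog dog dog add add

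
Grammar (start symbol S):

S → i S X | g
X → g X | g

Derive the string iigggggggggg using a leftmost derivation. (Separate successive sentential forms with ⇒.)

S ⇒ iSX ⇒ iiSXX ⇒ iigXX ⇒ iiggX ⇒ iigggX ⇒ iiggggX ⇒ iigggggX ⇒ iiggggggX ⇒ iigggggggX ⇒ iiggggggggX ⇒ iigggggggggX ⇒ iigggggggggg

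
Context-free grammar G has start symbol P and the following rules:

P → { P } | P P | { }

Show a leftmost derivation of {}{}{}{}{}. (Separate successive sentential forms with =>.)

P=>PP=>PPP=>PPPP=>PPPPP=>{}PPPP=>{}{}PPP=>{}{}{}PP=>{}{}{}{}P=>{}{}{}{}{}

P => PP   [P → P P]
PP => PPP   [P → P P]
PPP => PPPP   [P → P P]
PPPP => PPPPP   [P → P P]
PPPPP => {}PPPP   [P → { }]
{}PPPP => {}{}PPP   [P → { }]
{}{}PPP => {}{}{}PP   [P → { }]
{}{}{}PP => {}{}{}{}P   [P → { }]
{}{}{}{}P => {}{}{}{}{}   [P → { }]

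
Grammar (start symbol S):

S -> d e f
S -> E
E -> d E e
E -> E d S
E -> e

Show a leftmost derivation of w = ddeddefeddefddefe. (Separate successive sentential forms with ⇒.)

S ⇒ E ⇒ dEe ⇒ dEdSe ⇒ dEdSdSe ⇒ ddEedSdSe ⇒ ddEdSedSdSe ⇒ ddedSedSdSe ⇒ ddeddefedSdSe ⇒ ddeddefeddefdSe ⇒ ddeddefeddefddefe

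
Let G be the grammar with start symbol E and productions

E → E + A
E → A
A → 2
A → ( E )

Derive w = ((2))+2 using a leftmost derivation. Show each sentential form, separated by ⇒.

E⇒E+A⇒A+A⇒(E)+A⇒(A)+A⇒((E))+A⇒((A))+A⇒((2))+A⇒((2))+2

E ⇒ E+A   [E → E + A]
E+A ⇒ A+A   [E → A]
A+A ⇒ (E)+A   [A → ( E )]
(E)+A ⇒ (A)+A   [E → A]
(A)+A ⇒ ((E))+A   [A → ( E )]
((E))+A ⇒ ((A))+A   [E → A]
((A))+A ⇒ ((2))+A   [A → 2]
((2))+A ⇒ ((2))+2   [A → 2]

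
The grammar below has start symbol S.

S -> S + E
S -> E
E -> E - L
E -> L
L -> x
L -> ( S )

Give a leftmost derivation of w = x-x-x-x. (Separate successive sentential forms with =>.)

S=>E=>E-L=>E-L-L=>E-L-L-L=>L-L-L-L=>x-L-L-L=>x-x-L-L=>x-x-x-L=>x-x-x-x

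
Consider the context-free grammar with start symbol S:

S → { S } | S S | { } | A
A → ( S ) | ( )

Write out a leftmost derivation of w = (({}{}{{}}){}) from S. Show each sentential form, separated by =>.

S => A   [S → A]
A => (S)   [A → ( S )]
(S) => (SS)   [S → S S]
(SS) => (AS)   [S → A]
(AS) => ((S)S)   [A → ( S )]
((S)S) => ((SS)S)   [S → S S]
((SS)S) => (({}S)S)   [S → { }]
(({}S)S) => (({}SS)S)   [S → S S]
(({}SS)S) => (({}{}S)S)   [S → { }]
(({}{}S)S) => (({}{}{S})S)   [S → { S }]
(({}{}{S})S) => (({}{}{{}})S)   [S → { }]
(({}{}{{}})S) => (({}{}{{}}){})   [S → { }]

S => A => (S) => (SS) => (AS) => ((S)S) => ((SS)S) => (({}S)S) => (({}SS)S) => (({}{}S)S) => (({}{}{S})S) => (({}{}{{}})S) => (({}{}{{}}){})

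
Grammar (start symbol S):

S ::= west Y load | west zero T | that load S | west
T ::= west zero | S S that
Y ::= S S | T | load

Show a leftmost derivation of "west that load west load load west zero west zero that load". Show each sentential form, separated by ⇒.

S ⇒ west Y load ⇒ west T load ⇒ west S S that load ⇒ west that load S S that load ⇒ west that load west Y load S that load ⇒ west that load west load load S that load ⇒ west that load west load load west zero T that load ⇒ west that load west load load west zero west zero that load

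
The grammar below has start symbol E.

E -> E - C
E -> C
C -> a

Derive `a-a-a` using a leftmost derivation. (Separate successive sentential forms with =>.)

E => E-C   [E -> E - C]
E-C => E-C-C   [E -> E - C]
E-C-C => C-C-C   [E -> C]
C-C-C => a-C-C   [C -> a]
a-C-C => a-a-C   [C -> a]
a-a-C => a-a-a   [C -> a]

E => E-C => E-C-C => C-C-C => a-C-C => a-a-C => a-a-a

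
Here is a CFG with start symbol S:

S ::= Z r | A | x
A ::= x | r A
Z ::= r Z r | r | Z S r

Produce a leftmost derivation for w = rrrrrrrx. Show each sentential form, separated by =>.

S => A => rA => rrA => rrrA => rrrrA => rrrrrA => rrrrrrA => rrrrrrrA => rrrrrrrx

S => A   [S ::= A]
A => rA   [A ::= r A]
rA => rrA   [A ::= r A]
rrA => rrrA   [A ::= r A]
rrrA => rrrrA   [A ::= r A]
rrrrA => rrrrrA   [A ::= r A]
rrrrrA => rrrrrrA   [A ::= r A]
rrrrrrA => rrrrrrrA   [A ::= r A]
rrrrrrrA => rrrrrrrx   [A ::= x]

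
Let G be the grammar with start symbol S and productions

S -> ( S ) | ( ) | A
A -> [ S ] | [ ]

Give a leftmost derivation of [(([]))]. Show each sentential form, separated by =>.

S=>A=>[S]=>[(S)]=>[((S))]=>[((A))]=>[(([]))]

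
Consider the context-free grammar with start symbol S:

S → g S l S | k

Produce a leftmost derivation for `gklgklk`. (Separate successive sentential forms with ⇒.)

S ⇒ gSlS   [S → g S l S]
gSlS ⇒ gklS   [S → k]
gklS ⇒ gklgSlS   [S → g S l S]
gklgSlS ⇒ gklgklS   [S → k]
gklgklS ⇒ gklgklk   [S → k]

S ⇒ gSlS ⇒ gklS ⇒ gklgSlS ⇒ gklgklS ⇒ gklgklk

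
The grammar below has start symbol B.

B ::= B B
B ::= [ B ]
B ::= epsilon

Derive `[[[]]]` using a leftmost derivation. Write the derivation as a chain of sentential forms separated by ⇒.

B ⇒ [B] ⇒ [BB] ⇒ [BBB] ⇒ [BBBB] ⇒ [BBBBB] ⇒ [[B]BBBB] ⇒ [[[B]]BBBB] ⇒ [[[]]BBBB] ⇒ [[[]]BBB] ⇒ [[[]]BB] ⇒ [[[]]B] ⇒ [[[]]]

B ⇒ [B]   [B ::= [ B ]]
[B] ⇒ [BB]   [B ::= B B]
[BB] ⇒ [BBB]   [B ::= B B]
[BBB] ⇒ [BBBB]   [B ::= B B]
[BBBB] ⇒ [BBBBB]   [B ::= B B]
[BBBBB] ⇒ [[B]BBBB]   [B ::= [ B ]]
[[B]BBBB] ⇒ [[[B]]BBBB]   [B ::= [ B ]]
[[[B]]BBBB] ⇒ [[[]]BBBB]   [B ::= epsilon]
[[[]]BBBB] ⇒ [[[]]BBB]   [B ::= epsilon]
[[[]]BBB] ⇒ [[[]]BB]   [B ::= epsilon]
[[[]]BB] ⇒ [[[]]B]   [B ::= epsilon]
[[[]]B] ⇒ [[[]]]   [B ::= epsilon]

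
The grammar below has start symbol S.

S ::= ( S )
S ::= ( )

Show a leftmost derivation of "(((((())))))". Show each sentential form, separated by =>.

S => (S) => ((S)) => (((S))) => ((((S)))) => (((((S))))) => (((((())))))

S => (S)   [S ::= ( S )]
(S) => ((S))   [S ::= ( S )]
((S)) => (((S)))   [S ::= ( S )]
(((S))) => ((((S))))   [S ::= ( S )]
((((S)))) => (((((S)))))   [S ::= ( S )]
(((((S))))) => (((((())))))   [S ::= ( )]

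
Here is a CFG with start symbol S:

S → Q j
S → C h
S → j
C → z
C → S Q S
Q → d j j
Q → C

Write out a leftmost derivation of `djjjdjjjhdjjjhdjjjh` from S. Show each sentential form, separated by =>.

S => Ch => SQSh => ChQSh => SQShQSh => ChQShQSh => SQShQShQSh => QjQShQShQSh => djjjQShQShQSh => djjjdjjShQShQSh => djjjdjjjhQShQSh => djjjdjjjhdjjShQSh => djjjdjjjhdjjjhQSh => djjjdjjjhdjjjhdjjSh => djjjdjjjhdjjjhdjjjh

S => Ch   [S → C h]
Ch => SQSh   [C → S Q S]
SQSh => ChQSh   [S → C h]
ChQSh => SQShQSh   [C → S Q S]
SQShQSh => ChQShQSh   [S → C h]
ChQShQSh => SQShQShQSh   [C → S Q S]
SQShQShQSh => QjQShQShQSh   [S → Q j]
QjQShQShQSh => djjjQShQShQSh   [Q → d j j]
djjjQShQShQSh => djjjdjjShQShQSh   [Q → d j j]
djjjdjjShQShQSh => djjjdjjjhQShQSh   [S → j]
djjjdjjjhQShQSh => djjjdjjjhdjjShQSh   [Q → d j j]
djjjdjjjhdjjShQSh => djjjdjjjhdjjjhQSh   [S → j]
djjjdjjjhdjjjhQSh => djjjdjjjhdjjjhdjjSh   [Q → d j j]
djjjdjjjhdjjjhdjjSh => djjjdjjjhdjjjhdjjjh   [S → j]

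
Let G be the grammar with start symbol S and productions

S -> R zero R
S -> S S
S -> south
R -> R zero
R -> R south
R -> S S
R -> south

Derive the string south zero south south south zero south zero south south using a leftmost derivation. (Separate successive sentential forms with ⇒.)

S ⇒ S S   [S -> S S]
S S ⇒ R zero R S   [S -> R zero R]
R zero R S ⇒ S S zero R S   [R -> S S]
S S zero R S ⇒ R zero R S zero R S   [S -> R zero R]
R zero R S zero R S ⇒ south zero R S zero R S   [R -> south]
south zero R S zero R S ⇒ south zero R south S zero R S   [R -> R south]
south zero R south S zero R S ⇒ south zero south south S zero R S   [R -> south]
south zero south south S zero R S ⇒ south zero south south R zero R zero R S   [S -> R zero R]
south zero south south R zero R zero R S ⇒ south zero south south south zero R zero R S   [R -> south]
south zero south south south zero R zero R S ⇒ south zero south south south zero south zero R S   [R -> south]
south zero south south south zero south zero R S ⇒ south zero south south south zero south zero south S   [R -> south]
south zero south south south zero south zero south S ⇒ south zero south south south zero south zero south south   [S -> south]

S ⇒ S S ⇒ R zero R S ⇒ S S zero R S ⇒ R zero R S zero R S ⇒ south zero R S zero R S ⇒ south zero R south S zero R S ⇒ south zero south south S zero R S ⇒ south zero south south R zero R zero R S ⇒ south zero south south south zero R zero R S ⇒ south zero south south south zero south zero R S ⇒ south zero south south south zero south zero south S ⇒ south zero south south south zero south zero south south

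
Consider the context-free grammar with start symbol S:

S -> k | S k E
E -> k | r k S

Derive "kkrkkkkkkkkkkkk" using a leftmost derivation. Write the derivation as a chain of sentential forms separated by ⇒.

S⇒SkE⇒kkE⇒kkrkS⇒kkrkSkE⇒kkrkSkEkE⇒kkrkSkEkEkE⇒kkrkSkEkEkEkE⇒kkrkSkEkEkEkEkE⇒kkrkkkEkEkEkEkE⇒kkrkkkkkEkEkEkE⇒kkrkkkkkkkEkEkE⇒kkrkkkkkkkkkEkE⇒kkrkkkkkkkkkkkE⇒kkrkkkkkkkkkkkk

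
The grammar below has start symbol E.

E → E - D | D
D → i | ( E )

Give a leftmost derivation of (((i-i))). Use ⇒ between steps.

E ⇒ D ⇒ (E) ⇒ (D) ⇒ ((E)) ⇒ ((D)) ⇒ (((E))) ⇒ (((E-D))) ⇒ (((D-D))) ⇒ (((i-D))) ⇒ (((i-i)))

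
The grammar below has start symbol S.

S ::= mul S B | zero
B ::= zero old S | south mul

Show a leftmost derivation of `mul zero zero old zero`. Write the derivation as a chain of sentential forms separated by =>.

S => mul S B => mul zero B => mul zero zero old S => mul zero zero old zero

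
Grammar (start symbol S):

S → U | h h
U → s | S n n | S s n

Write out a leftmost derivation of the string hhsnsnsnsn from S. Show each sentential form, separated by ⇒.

S⇒U⇒Ssn⇒Usn⇒Ssnsn⇒Usnsn⇒Ssnsnsn⇒Usnsnsn⇒Ssnsnsnsn⇒hhsnsnsnsn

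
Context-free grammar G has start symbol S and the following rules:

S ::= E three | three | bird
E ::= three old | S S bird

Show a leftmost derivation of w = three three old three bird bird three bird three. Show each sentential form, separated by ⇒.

S ⇒ E three ⇒ S S bird three ⇒ three S bird three ⇒ three E three bird three ⇒ three S S bird three bird three ⇒ three E three S bird three bird three ⇒ three three old three S bird three bird three ⇒ three three old three bird bird three bird three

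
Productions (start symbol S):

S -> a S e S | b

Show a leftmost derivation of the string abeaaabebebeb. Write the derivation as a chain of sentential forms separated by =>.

S => aSeS => abeS => abeaSeS => abeaaSeSeS => abeaaaSeSeSeS => abeaaabeSeSeS => abeaaabebeSeS => abeaaabebebeS => abeaaabebebeb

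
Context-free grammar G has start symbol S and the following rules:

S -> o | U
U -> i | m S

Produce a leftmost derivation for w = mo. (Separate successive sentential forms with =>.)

S=>U=>mS=>mo

S => U   [S -> U]
U => mS   [U -> m S]
mS => mo   [S -> o]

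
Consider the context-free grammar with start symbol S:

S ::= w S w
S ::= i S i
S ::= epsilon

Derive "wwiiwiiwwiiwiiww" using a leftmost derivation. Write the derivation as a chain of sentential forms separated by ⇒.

S⇒wSw⇒wwSww⇒wwiSiww⇒wwiiSiiww⇒wwiiwSwiiww⇒wwiiwiSiwiiww⇒wwiiwiiSiiwiiww⇒wwiiwiiwSwiiwiiww⇒wwiiwiiwwiiwiiww

S ⇒ wSw   [S ::= w S w]
wSw ⇒ wwSww   [S ::= w S w]
wwSww ⇒ wwiSiww   [S ::= i S i]
wwiSiww ⇒ wwiiSiiww   [S ::= i S i]
wwiiSiiww ⇒ wwiiwSwiiww   [S ::= w S w]
wwiiwSwiiww ⇒ wwiiwiSiwiiww   [S ::= i S i]
wwiiwiSiwiiww ⇒ wwiiwiiSiiwiiww   [S ::= i S i]
wwiiwiiSiiwiiww ⇒ wwiiwiiwSwiiwiiww   [S ::= w S w]
wwiiwiiwSwiiwiiww ⇒ wwiiwiiwwiiwiiww   [S ::= epsilon]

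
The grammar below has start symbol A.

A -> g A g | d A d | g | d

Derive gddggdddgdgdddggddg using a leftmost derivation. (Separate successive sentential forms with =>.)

A=>gAg=>gdAdg=>gddAddg=>gddgAgddg=>gddggAggddg=>gddggdAdggddg=>gddggddAddggddg=>gddggdddAdddggddg=>gddggdddgAgdddggddg=>gddggdddgdgdddggddg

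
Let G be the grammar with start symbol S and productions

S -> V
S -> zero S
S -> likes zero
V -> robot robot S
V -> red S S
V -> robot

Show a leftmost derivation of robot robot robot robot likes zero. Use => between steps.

S => V => robot robot S => robot robot V => robot robot robot robot S => robot robot robot robot likes zero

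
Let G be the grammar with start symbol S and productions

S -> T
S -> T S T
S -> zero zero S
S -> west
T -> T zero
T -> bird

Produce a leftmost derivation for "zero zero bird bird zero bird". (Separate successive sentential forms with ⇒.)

S ⇒ zero zero S   [S -> zero zero S]
zero zero S ⇒ zero zero T S T   [S -> T S T]
zero zero T S T ⇒ zero zero bird S T   [T -> bird]
zero zero bird S T ⇒ zero zero bird T T   [S -> T]
zero zero bird T T ⇒ zero zero bird T zero T   [T -> T zero]
zero zero bird T zero T ⇒ zero zero bird bird zero T   [T -> bird]
zero zero bird bird zero T ⇒ zero zero bird bird zero bird   [T -> bird]

S ⇒ zero zero S ⇒ zero zero T S T ⇒ zero zero bird S T ⇒ zero zero bird T T ⇒ zero zero bird T zero T ⇒ zero zero bird bird zero T ⇒ zero zero bird bird zero bird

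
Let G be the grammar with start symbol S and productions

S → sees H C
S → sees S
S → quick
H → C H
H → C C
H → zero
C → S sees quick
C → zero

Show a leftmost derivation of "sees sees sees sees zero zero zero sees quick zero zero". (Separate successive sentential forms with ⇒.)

S ⇒ sees S ⇒ sees sees S ⇒ sees sees sees H C ⇒ sees sees sees C C C ⇒ sees sees sees S sees quick C C ⇒ sees sees sees sees H C sees quick C C ⇒ sees sees sees sees C C C sees quick C C ⇒ sees sees sees sees zero C C sees quick C C ⇒ sees sees sees sees zero zero C sees quick C C ⇒ sees sees sees sees zero zero zero sees quick C C ⇒ sees sees sees sees zero zero zero sees quick zero C ⇒ sees sees sees sees zero zero zero sees quick zero zero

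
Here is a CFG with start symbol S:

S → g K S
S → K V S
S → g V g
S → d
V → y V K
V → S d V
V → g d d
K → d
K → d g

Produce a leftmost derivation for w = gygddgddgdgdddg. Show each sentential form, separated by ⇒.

S ⇒ gVg   [S → g V g]
gVg ⇒ gyVKg   [V → y V K]
gyVKg ⇒ gySdVKg   [V → S d V]
gySdVKg ⇒ gygVgdVKg   [S → g V g]
gygVgdVKg ⇒ gygSdVgdVKg   [V → S d V]
gygSdVgdVKg ⇒ gygddVgdVKg   [S → d]
gygddVgdVKg ⇒ gygddgddgdVKg   [V → g d d]
gygddgddgdVKg ⇒ gygddgddgdgddKg   [V → g d d]
gygddgddgdgddKg ⇒ gygddgddgdgdddg   [K → d]

S ⇒ gVg ⇒ gyVKg ⇒ gySdVKg ⇒ gygVgdVKg ⇒ gygSdVgdVKg ⇒ gygddVgdVKg ⇒ gygddgddgdVKg ⇒ gygddgddgdgddKg ⇒ gygddgddgdgdddg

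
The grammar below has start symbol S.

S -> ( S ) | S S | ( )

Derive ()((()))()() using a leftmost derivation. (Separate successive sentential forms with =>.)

S => SS => SSS => SSSS => ()SSS => ()(S)SS => ()((S))SS => ()((()))SS => ()((()))()S => ()((()))()()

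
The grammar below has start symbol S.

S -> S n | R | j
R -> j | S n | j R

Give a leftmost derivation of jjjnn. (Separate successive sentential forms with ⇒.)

S ⇒ Sn   [S -> S n]
Sn ⇒ Snn   [S -> S n]
Snn ⇒ Rnn   [S -> R]
Rnn ⇒ jRnn   [R -> j R]
jRnn ⇒ jjRnn   [R -> j R]
jjRnn ⇒ jjjnn   [R -> j]

S ⇒ Sn ⇒ Snn ⇒ Rnn ⇒ jRnn ⇒ jjRnn ⇒ jjjnn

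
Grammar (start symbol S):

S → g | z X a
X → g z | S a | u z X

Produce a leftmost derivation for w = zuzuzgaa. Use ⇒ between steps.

S⇒zXa⇒zuzXa⇒zuzuzXa⇒zuzuzSaa⇒zuzuzgaa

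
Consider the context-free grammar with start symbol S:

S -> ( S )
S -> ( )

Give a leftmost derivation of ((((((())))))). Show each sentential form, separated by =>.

S => (S) => ((S)) => (((S))) => ((((S)))) => (((((S))))) => ((((((S)))))) => ((((((()))))))

S => (S)   [S -> ( S )]
(S) => ((S))   [S -> ( S )]
((S)) => (((S)))   [S -> ( S )]
(((S))) => ((((S))))   [S -> ( S )]
((((S)))) => (((((S)))))   [S -> ( S )]
(((((S))))) => ((((((S))))))   [S -> ( S )]
((((((S)))))) => ((((((()))))))   [S -> ( )]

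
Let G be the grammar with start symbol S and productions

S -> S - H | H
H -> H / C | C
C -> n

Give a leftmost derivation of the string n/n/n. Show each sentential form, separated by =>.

S => H => H/C => H/C/C => C/C/C => n/C/C => n/n/C => n/n/n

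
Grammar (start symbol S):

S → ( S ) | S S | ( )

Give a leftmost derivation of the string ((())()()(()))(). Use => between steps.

S => SS   [S → S S]
SS => (S)S   [S → ( S )]
(S)S => (SS)S   [S → S S]
(SS)S => ((S)S)S   [S → ( S )]
((S)S)S => ((())S)S   [S → ( )]
((())S)S => ((())SS)S   [S → S S]
((())SS)S => ((())SSS)S   [S → S S]
((())SSS)S => ((())()SS)S   [S → ( )]
((())()SS)S => ((())()()S)S   [S → ( )]
((())()()S)S => ((())()()(S))S   [S → ( S )]
((())()()(S))S => ((())()()(()))S   [S → ( )]
((())()()(()))S => ((())()()(()))()   [S → ( )]

S => SS => (S)S => (SS)S => ((S)S)S => ((())S)S => ((())SS)S => ((())SSS)S => ((())()SS)S => ((())()()S)S => ((())()()(S))S => ((())()()(()))S => ((())()()(()))()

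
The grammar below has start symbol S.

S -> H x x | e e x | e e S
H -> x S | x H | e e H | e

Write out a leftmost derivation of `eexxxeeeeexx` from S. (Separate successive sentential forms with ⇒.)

S ⇒ Hxx ⇒ eeHxx ⇒ eexHxx ⇒ eexxHxx ⇒ eexxxHxx ⇒ eexxxeeHxx ⇒ eexxxeeeeHxx ⇒ eexxxeeeeexx

S ⇒ Hxx   [S -> H x x]
Hxx ⇒ eeHxx   [H -> e e H]
eeHxx ⇒ eexHxx   [H -> x H]
eexHxx ⇒ eexxHxx   [H -> x H]
eexxHxx ⇒ eexxxHxx   [H -> x H]
eexxxHxx ⇒ eexxxeeHxx   [H -> e e H]
eexxxeeHxx ⇒ eexxxeeeeHxx   [H -> e e H]
eexxxeeeeHxx ⇒ eexxxeeeeexx   [H -> e]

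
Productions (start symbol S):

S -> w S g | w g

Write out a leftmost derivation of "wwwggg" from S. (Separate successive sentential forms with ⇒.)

S ⇒ wSg ⇒ wwSgg ⇒ wwwggg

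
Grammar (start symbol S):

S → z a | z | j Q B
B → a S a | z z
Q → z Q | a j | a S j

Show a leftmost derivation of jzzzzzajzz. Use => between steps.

S=>jQB=>jzQB=>jzzQB=>jzzzQB=>jzzzzQB=>jzzzzzQB=>jzzzzzajB=>jzzzzzajzz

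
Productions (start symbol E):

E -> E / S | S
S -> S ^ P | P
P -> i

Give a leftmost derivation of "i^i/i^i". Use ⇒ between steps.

E ⇒ E/S ⇒ S/S ⇒ S^P/S ⇒ P^P/S ⇒ i^P/S ⇒ i^i/S ⇒ i^i/S^P ⇒ i^i/P^P ⇒ i^i/i^P ⇒ i^i/i^i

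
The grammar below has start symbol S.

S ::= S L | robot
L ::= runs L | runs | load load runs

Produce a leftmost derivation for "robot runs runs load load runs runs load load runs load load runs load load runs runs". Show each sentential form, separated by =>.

S => S L   [S ::= S L]
S L => S L L   [S ::= S L]
S L L => S L L L   [S ::= S L]
S L L L => S L L L L   [S ::= S L]
S L L L L => S L L L L L   [S ::= S L]
S L L L L L => robot L L L L L   [S ::= robot]
robot L L L L L => robot runs L L L L L   [L ::= runs L]
robot runs L L L L L => robot runs runs L L L L L   [L ::= runs L]
robot runs runs L L L L L => robot runs runs load load runs L L L L   [L ::= load load runs]
robot runs runs load load runs L L L L => robot runs runs load load runs runs L L L L   [L ::= runs L]
robot runs runs load load runs runs L L L L => robot runs runs load load runs runs load load runs L L L   [L ::= load load runs]
robot runs runs load load runs runs load load runs L L L => robot runs runs load load runs runs load load runs load load runs L L   [L ::= load load runs]
robot runs runs load load runs runs load load runs load load runs L L => robot runs runs load load runs runs load load runs load load runs load load runs L   [L ::= load load runs]
robot runs runs load load runs runs load load runs load load runs load load runs L => robot runs runs load load runs runs load load runs load load runs load load runs runs   [L ::= runs]

S => S L => S L L => S L L L => S L L L L => S L L L L L => robot L L L L L => robot runs L L L L L => robot runs runs L L L L L => robot runs runs load load runs L L L L => robot runs runs load load runs runs L L L L => robot runs runs load load runs runs load load runs L L L => robot runs runs load load runs runs load load runs load load runs L L => robot runs runs load load runs runs load load runs load load runs load load runs L => robot runs runs load load runs runs load load runs load load runs load load runs runs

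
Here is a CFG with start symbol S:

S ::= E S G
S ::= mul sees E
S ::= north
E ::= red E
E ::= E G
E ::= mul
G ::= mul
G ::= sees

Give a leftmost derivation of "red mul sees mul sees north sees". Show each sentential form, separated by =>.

S => E S G => E G S G => E G G S G => red E G G S G => red E G G G S G => red mul G G G S G => red mul sees G G S G => red mul sees mul G S G => red mul sees mul sees S G => red mul sees mul sees north G => red mul sees mul sees north sees

S => E S G   [S ::= E S G]
E S G => E G S G   [E ::= E G]
E G S G => E G G S G   [E ::= E G]
E G G S G => red E G G S G   [E ::= red E]
red E G G S G => red E G G G S G   [E ::= E G]
red E G G G S G => red mul G G G S G   [E ::= mul]
red mul G G G S G => red mul sees G G S G   [G ::= sees]
red mul sees G G S G => red mul sees mul G S G   [G ::= mul]
red mul sees mul G S G => red mul sees mul sees S G   [G ::= sees]
red mul sees mul sees S G => red mul sees mul sees north G   [S ::= north]
red mul sees mul sees north G => red mul sees mul sees north sees   [G ::= sees]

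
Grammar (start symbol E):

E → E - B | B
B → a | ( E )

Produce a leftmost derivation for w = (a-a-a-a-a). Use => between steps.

E => B   [E → B]
B => (E)   [B → ( E )]
(E) => (E-B)   [E → E - B]
(E-B) => (E-B-B)   [E → E - B]
(E-B-B) => (E-B-B-B)   [E → E - B]
(E-B-B-B) => (E-B-B-B-B)   [E → E - B]
(E-B-B-B-B) => (B-B-B-B-B)   [E → B]
(B-B-B-B-B) => (a-B-B-B-B)   [B → a]
(a-B-B-B-B) => (a-a-B-B-B)   [B → a]
(a-a-B-B-B) => (a-a-a-B-B)   [B → a]
(a-a-a-B-B) => (a-a-a-a-B)   [B → a]
(a-a-a-a-B) => (a-a-a-a-a)   [B → a]

E=>B=>(E)=>(E-B)=>(E-B-B)=>(E-B-B-B)=>(E-B-B-B-B)=>(B-B-B-B-B)=>(a-B-B-B-B)=>(a-a-B-B-B)=>(a-a-a-B-B)=>(a-a-a-a-B)=>(a-a-a-a-a)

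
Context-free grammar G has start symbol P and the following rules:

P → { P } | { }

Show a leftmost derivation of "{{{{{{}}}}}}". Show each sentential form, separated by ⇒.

P ⇒ {P} ⇒ {{P}} ⇒ {{{P}}} ⇒ {{{{P}}}} ⇒ {{{{{P}}}}} ⇒ {{{{{{}}}}}}

P ⇒ {P}   [P → { P }]
{P} ⇒ {{P}}   [P → { P }]
{{P}} ⇒ {{{P}}}   [P → { P }]
{{{P}}} ⇒ {{{{P}}}}   [P → { P }]
{{{{P}}}} ⇒ {{{{{P}}}}}   [P → { P }]
{{{{{P}}}}} ⇒ {{{{{{}}}}}}   [P → { }]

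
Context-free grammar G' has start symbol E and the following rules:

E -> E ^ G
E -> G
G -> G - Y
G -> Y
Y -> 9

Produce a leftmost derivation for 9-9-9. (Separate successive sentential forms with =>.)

E => G => G-Y => G-Y-Y => Y-Y-Y => 9-Y-Y => 9-9-Y => 9-9-9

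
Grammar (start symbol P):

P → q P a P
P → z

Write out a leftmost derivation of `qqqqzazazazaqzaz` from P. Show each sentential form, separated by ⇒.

P ⇒ qPaP   [P → q P a P]
qPaP ⇒ qqPaPaP   [P → q P a P]
qqPaPaP ⇒ qqqPaPaPaP   [P → q P a P]
qqqPaPaPaP ⇒ qqqqPaPaPaPaP   [P → q P a P]
qqqqPaPaPaPaP ⇒ qqqqzaPaPaPaP   [P → z]
qqqqzaPaPaPaP ⇒ qqqqzazaPaPaP   [P → z]
qqqqzazaPaPaP ⇒ qqqqzazazaPaP   [P → z]
qqqqzazazaPaP ⇒ qqqqzazazazaP   [P → z]
qqqqzazazazaP ⇒ qqqqzazazazaqPaP   [P → q P a P]
qqqqzazazazaqPaP ⇒ qqqqzazazazaqzaP   [P → z]
qqqqzazazazaqzaP ⇒ qqqqzazazazaqzaz   [P → z]

P⇒qPaP⇒qqPaPaP⇒qqqPaPaPaP⇒qqqqPaPaPaPaP⇒qqqqzaPaPaPaP⇒qqqqzazaPaPaP⇒qqqqzazazaPaP⇒qqqqzazazazaP⇒qqqqzazazazaqPaP⇒qqqqzazazazaqzaP⇒qqqqzazazazaqzaz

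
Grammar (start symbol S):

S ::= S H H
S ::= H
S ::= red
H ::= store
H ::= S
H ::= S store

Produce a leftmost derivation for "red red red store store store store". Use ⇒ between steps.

S ⇒ S H H   [S ::= S H H]
S H H ⇒ red H H   [S ::= red]
red H H ⇒ red S H   [H ::= S]
red S H ⇒ red S H H H   [S ::= S H H]
red S H H H ⇒ red S H H H H H   [S ::= S H H]
red S H H H H H ⇒ red red H H H H H   [S ::= red]
red red H H H H H ⇒ red red S H H H H   [H ::= S]
red red S H H H H ⇒ red red red H H H H   [S ::= red]
red red red H H H H ⇒ red red red store H H H   [H ::= store]
red red red store H H H ⇒ red red red store store H H   [H ::= store]
red red red store store H H ⇒ red red red store store store H   [H ::= store]
red red red store store store H ⇒ red red red store store store store   [H ::= store]

S ⇒ S H H ⇒ red H H ⇒ red S H ⇒ red S H H H ⇒ red S H H H H H ⇒ red red H H H H H ⇒ red red S H H H H ⇒ red red red H H H H ⇒ red red red store H H H ⇒ red red red store store H H ⇒ red red red store store store H ⇒ red red red store store store store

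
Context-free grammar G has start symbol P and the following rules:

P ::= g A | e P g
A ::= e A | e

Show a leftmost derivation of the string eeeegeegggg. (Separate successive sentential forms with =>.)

P=>ePg=>eePgg=>eeePggg=>eeeePgggg=>eeeegAgggg=>eeeegeAgggg=>eeeegeegggg

P => ePg   [P ::= e P g]
ePg => eePgg   [P ::= e P g]
eePgg => eeePggg   [P ::= e P g]
eeePggg => eeeePgggg   [P ::= e P g]
eeeePgggg => eeeegAgggg   [P ::= g A]
eeeegAgggg => eeeegeAgggg   [A ::= e A]
eeeegeAgggg => eeeegeegggg   [A ::= e]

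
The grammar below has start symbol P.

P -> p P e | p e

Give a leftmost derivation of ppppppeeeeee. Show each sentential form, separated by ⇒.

P ⇒ pPe ⇒ ppPee ⇒ pppPeee ⇒ ppppPeeee ⇒ pppppPeeeee ⇒ ppppppeeeeee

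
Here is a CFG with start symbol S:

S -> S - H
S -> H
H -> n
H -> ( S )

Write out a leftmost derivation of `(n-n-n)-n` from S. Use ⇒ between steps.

S ⇒ S-H   [S -> S - H]
S-H ⇒ H-H   [S -> H]
H-H ⇒ (S)-H   [H -> ( S )]
(S)-H ⇒ (S-H)-H   [S -> S - H]
(S-H)-H ⇒ (S-H-H)-H   [S -> S - H]
(S-H-H)-H ⇒ (H-H-H)-H   [S -> H]
(H-H-H)-H ⇒ (n-H-H)-H   [H -> n]
(n-H-H)-H ⇒ (n-n-H)-H   [H -> n]
(n-n-H)-H ⇒ (n-n-n)-H   [H -> n]
(n-n-n)-H ⇒ (n-n-n)-n   [H -> n]

S ⇒ S-H ⇒ H-H ⇒ (S)-H ⇒ (S-H)-H ⇒ (S-H-H)-H ⇒ (H-H-H)-H ⇒ (n-H-H)-H ⇒ (n-n-H)-H ⇒ (n-n-n)-H ⇒ (n-n-n)-n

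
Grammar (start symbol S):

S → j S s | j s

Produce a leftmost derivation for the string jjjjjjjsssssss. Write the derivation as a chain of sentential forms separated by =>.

S => jSs   [S → j S s]
jSs => jjSss   [S → j S s]
jjSss => jjjSsss   [S → j S s]
jjjSsss => jjjjSssss   [S → j S s]
jjjjSssss => jjjjjSsssss   [S → j S s]
jjjjjSsssss => jjjjjjSssssss   [S → j S s]
jjjjjjSssssss => jjjjjjjsssssss   [S → j s]

S => jSs => jjSss => jjjSsss => jjjjSssss => jjjjjSsssss => jjjjjjSssssss => jjjjjjjsssssss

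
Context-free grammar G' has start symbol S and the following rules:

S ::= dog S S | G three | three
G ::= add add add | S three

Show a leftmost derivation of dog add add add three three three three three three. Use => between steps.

S => G three => S three three => G three three three => S three three three three => dog S S three three three three => dog G three S three three three three => dog add add add three S three three three three => dog add add add three three three three three three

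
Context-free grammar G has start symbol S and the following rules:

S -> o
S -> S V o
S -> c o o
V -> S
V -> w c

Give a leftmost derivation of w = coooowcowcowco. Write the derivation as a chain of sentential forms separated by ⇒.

S ⇒ SVo ⇒ SVoVo ⇒ SVoVoVo ⇒ SVoVoVoVo ⇒ cooVoVoVoVo ⇒ cooSoVoVoVo ⇒ cooooVoVoVo ⇒ coooowcoVoVo ⇒ coooowcowcoVo ⇒ coooowcowcowco

S ⇒ SVo   [S -> S V o]
SVo ⇒ SVoVo   [S -> S V o]
SVoVo ⇒ SVoVoVo   [S -> S V o]
SVoVoVo ⇒ SVoVoVoVo   [S -> S V o]
SVoVoVoVo ⇒ cooVoVoVoVo   [S -> c o o]
cooVoVoVoVo ⇒ cooSoVoVoVo   [V -> S]
cooSoVoVoVo ⇒ cooooVoVoVo   [S -> o]
cooooVoVoVo ⇒ coooowcoVoVo   [V -> w c]
coooowcoVoVo ⇒ coooowcowcoVo   [V -> w c]
coooowcowcoVo ⇒ coooowcowcowco   [V -> w c]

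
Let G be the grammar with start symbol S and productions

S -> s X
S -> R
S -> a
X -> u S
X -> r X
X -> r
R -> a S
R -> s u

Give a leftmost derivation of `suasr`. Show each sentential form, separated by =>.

S => sX => suS => suR => suaS => suasX => suasr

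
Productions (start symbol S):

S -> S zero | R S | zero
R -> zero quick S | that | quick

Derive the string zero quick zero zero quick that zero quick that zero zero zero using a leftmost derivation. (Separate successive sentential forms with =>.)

S => R S => zero quick S S => zero quick zero S => zero quick zero R S => zero quick zero zero quick S S => zero quick zero zero quick R S S => zero quick zero zero quick that S S => zero quick zero zero quick that R S S => zero quick zero zero quick that zero quick S S S => zero quick zero zero quick that zero quick R S S S => zero quick zero zero quick that zero quick that S S S => zero quick zero zero quick that zero quick that zero S S => zero quick zero zero quick that zero quick that zero zero S => zero quick zero zero quick that zero quick that zero zero zero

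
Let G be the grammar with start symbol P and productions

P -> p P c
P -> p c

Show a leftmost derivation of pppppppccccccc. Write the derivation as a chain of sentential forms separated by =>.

P => pPc => ppPcc => pppPccc => ppppPcccc => pppppPccccc => ppppppPcccccc => pppppppccccccc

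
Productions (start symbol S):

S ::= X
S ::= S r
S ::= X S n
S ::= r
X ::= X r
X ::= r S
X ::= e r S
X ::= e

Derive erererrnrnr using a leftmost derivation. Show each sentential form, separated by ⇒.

S ⇒ X   [S ::= X]
X ⇒ erS   [X ::= e r S]
erS ⇒ erSr   [S ::= S r]
erSr ⇒ erXSnr   [S ::= X S n]
erXSnr ⇒ ererSSnr   [X ::= e r S]
ererSSnr ⇒ ererXSnSnr   [S ::= X S n]
ererXSnSnr ⇒ ererXrSnSnr   [X ::= X r]
ererXrSnSnr ⇒ erererSnSnr   [X ::= e]
erererSnSnr ⇒ erererrnSnr   [S ::= r]
erererrnSnr ⇒ erererrnrnr   [S ::= r]

S⇒X⇒erS⇒erSr⇒erXSnr⇒ererSSnr⇒ererXSnSnr⇒ererXrSnSnr⇒erererSnSnr⇒erererrnSnr⇒erererrnrnr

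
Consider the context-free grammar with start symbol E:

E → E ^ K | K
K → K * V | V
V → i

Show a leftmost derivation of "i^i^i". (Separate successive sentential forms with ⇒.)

E ⇒ E^K ⇒ E^K^K ⇒ K^K^K ⇒ V^K^K ⇒ i^K^K ⇒ i^V^K ⇒ i^i^K ⇒ i^i^V ⇒ i^i^i

E ⇒ E^K   [E → E ^ K]
E^K ⇒ E^K^K   [E → E ^ K]
E^K^K ⇒ K^K^K   [E → K]
K^K^K ⇒ V^K^K   [K → V]
V^K^K ⇒ i^K^K   [V → i]
i^K^K ⇒ i^V^K   [K → V]
i^V^K ⇒ i^i^K   [V → i]
i^i^K ⇒ i^i^V   [K → V]
i^i^V ⇒ i^i^i   [V → i]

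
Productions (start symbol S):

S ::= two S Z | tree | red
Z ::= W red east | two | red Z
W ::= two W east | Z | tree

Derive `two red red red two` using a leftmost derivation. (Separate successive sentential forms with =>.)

S => two S Z   [S ::= two S Z]
two S Z => two red Z   [S ::= red]
two red Z => two red red Z   [Z ::= red Z]
two red red Z => two red red red Z   [Z ::= red Z]
two red red red Z => two red red red two   [Z ::= two]

S => two S Z => two red Z => two red red Z => two red red red Z => two red red red two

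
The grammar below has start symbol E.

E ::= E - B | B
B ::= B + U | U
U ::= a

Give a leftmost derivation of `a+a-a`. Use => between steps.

E => E-B   [E ::= E - B]
E-B => B-B   [E ::= B]
B-B => B+U-B   [B ::= B + U]
B+U-B => U+U-B   [B ::= U]
U+U-B => a+U-B   [U ::= a]
a+U-B => a+a-B   [U ::= a]
a+a-B => a+a-U   [B ::= U]
a+a-U => a+a-a   [U ::= a]

E => E-B => B-B => B+U-B => U+U-B => a+U-B => a+a-B => a+a-U => a+a-a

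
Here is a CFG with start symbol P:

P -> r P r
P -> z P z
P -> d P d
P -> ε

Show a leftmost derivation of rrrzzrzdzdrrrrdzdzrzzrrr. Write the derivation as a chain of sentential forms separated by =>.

P => rPr => rrPrr => rrrPrrr => rrrzPzrrr => rrrzzPzzrrr => rrrzzrPrzzrrr => rrrzzrzPzrzzrrr => rrrzzrzdPdzrzzrrr => rrrzzrzdzPzdzrzzrrr => rrrzzrzdzdPdzdzrzzrrr => rrrzzrzdzdrPrdzdzrzzrrr => rrrzzrzdzdrrPrrdzdzrzzrrr => rrrzzrzdzdrrrrdzdzrzzrrr

P => rPr   [P -> r P r]
rPr => rrPrr   [P -> r P r]
rrPrr => rrrPrrr   [P -> r P r]
rrrPrrr => rrrzPzrrr   [P -> z P z]
rrrzPzrrr => rrrzzPzzrrr   [P -> z P z]
rrrzzPzzrrr => rrrzzrPrzzrrr   [P -> r P r]
rrrzzrPrzzrrr => rrrzzrzPzrzzrrr   [P -> z P z]
rrrzzrzPzrzzrrr => rrrzzrzdPdzrzzrrr   [P -> d P d]
rrrzzrzdPdzrzzrrr => rrrzzrzdzPzdzrzzrrr   [P -> z P z]
rrrzzrzdzPzdzrzzrrr => rrrzzrzdzdPdzdzrzzrrr   [P -> d P d]
rrrzzrzdzdPdzdzrzzrrr => rrrzzrzdzdrPrdzdzrzzrrr   [P -> r P r]
rrrzzrzdzdrPrdzdzrzzrrr => rrrzzrzdzdrrPrrdzdzrzzrrr   [P -> r P r]
rrrzzrzdzdrrPrrdzdzrzzrrr => rrrzzrzdzdrrrrdzdzrzzrrr   [P -> ε]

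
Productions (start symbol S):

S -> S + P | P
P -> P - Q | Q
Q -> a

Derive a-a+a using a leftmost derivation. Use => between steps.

S => S+P   [S -> S + P]
S+P => P+P   [S -> P]
P+P => P-Q+P   [P -> P - Q]
P-Q+P => Q-Q+P   [P -> Q]
Q-Q+P => a-Q+P   [Q -> a]
a-Q+P => a-a+P   [Q -> a]
a-a+P => a-a+Q   [P -> Q]
a-a+Q => a-a+a   [Q -> a]

S => S+P => P+P => P-Q+P => Q-Q+P => a-Q+P => a-a+P => a-a+Q => a-a+a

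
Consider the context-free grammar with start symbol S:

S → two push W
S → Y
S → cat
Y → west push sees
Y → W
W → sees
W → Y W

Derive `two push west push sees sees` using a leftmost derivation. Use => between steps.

S => two push W => two push Y W => two push west push sees W => two push west push sees sees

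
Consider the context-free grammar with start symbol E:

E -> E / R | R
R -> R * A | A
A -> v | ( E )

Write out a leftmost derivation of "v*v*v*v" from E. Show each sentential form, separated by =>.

E => R   [E -> R]
R => R*A   [R -> R * A]
R*A => R*A*A   [R -> R * A]
R*A*A => R*A*A*A   [R -> R * A]
R*A*A*A => A*A*A*A   [R -> A]
A*A*A*A => v*A*A*A   [A -> v]
v*A*A*A => v*v*A*A   [A -> v]
v*v*A*A => v*v*v*A   [A -> v]
v*v*v*A => v*v*v*v   [A -> v]

E=>R=>R*A=>R*A*A=>R*A*A*A=>A*A*A*A=>v*A*A*A=>v*v*A*A=>v*v*v*A=>v*v*v*v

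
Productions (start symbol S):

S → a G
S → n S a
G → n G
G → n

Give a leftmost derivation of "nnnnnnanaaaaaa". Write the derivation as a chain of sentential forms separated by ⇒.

S ⇒ nSa ⇒ nnSaa ⇒ nnnSaaa ⇒ nnnnSaaaa ⇒ nnnnnSaaaaa ⇒ nnnnnnSaaaaaa ⇒ nnnnnnaGaaaaaa ⇒ nnnnnnanaaaaaa

S ⇒ nSa   [S → n S a]
nSa ⇒ nnSaa   [S → n S a]
nnSaa ⇒ nnnSaaa   [S → n S a]
nnnSaaa ⇒ nnnnSaaaa   [S → n S a]
nnnnSaaaa ⇒ nnnnnSaaaaa   [S → n S a]
nnnnnSaaaaa ⇒ nnnnnnSaaaaaa   [S → n S a]
nnnnnnSaaaaaa ⇒ nnnnnnaGaaaaaa   [S → a G]
nnnnnnaGaaaaaa ⇒ nnnnnnanaaaaaa   [G → n]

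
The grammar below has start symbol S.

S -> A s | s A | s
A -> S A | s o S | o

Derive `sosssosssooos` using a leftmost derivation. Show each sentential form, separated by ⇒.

S ⇒ As   [S -> A s]
As ⇒ soSs   [A -> s o S]
soSs ⇒ sosAs   [S -> s A]
sosAs ⇒ sosSAs   [A -> S A]
sosSAs ⇒ sossAAs   [S -> s A]
sossAAs ⇒ sosssoSAs   [A -> s o S]
sosssoSAs ⇒ sosssosAAs   [S -> s A]
sosssosAAs ⇒ sosssosSAAs   [A -> S A]
sosssosSAAs ⇒ sosssossAAAs   [S -> s A]
sosssossAAAs ⇒ sosssossSAAAs   [A -> S A]
sosssossSAAAs ⇒ sosssosssAAAs   [S -> s]
sosssosssAAAs ⇒ sosssosssoAAs   [A -> o]
sosssosssoAAs ⇒ sosssosssooAs   [A -> o]
sosssosssooAs ⇒ sosssosssooos   [A -> o]

S ⇒ As ⇒ soSs ⇒ sosAs ⇒ sosSAs ⇒ sossAAs ⇒ sosssoSAs ⇒ sosssosAAs ⇒ sosssosSAAs ⇒ sosssossAAAs ⇒ sosssossSAAAs ⇒ sosssosssAAAs ⇒ sosssosssoAAs ⇒ sosssosssooAs ⇒ sosssosssooos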